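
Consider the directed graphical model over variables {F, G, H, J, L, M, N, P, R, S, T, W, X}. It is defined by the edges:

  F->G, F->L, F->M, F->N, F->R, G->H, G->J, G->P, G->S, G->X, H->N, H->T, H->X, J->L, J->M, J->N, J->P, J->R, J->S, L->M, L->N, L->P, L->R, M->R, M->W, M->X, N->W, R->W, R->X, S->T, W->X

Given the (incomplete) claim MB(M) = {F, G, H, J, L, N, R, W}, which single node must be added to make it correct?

The Markov blanket of a node is its parents, its children, and the other parents of its children.
M's parents: F, J, L.
M's children: R, W, X.
Parents of each child, excluding M:
  R: F, J, L
  W: N, R
  X: G, H, R, W
MB(M) = {F, G, H, J, L, N, R, W, X}.
Comparing with the claimed set, X is missing.

X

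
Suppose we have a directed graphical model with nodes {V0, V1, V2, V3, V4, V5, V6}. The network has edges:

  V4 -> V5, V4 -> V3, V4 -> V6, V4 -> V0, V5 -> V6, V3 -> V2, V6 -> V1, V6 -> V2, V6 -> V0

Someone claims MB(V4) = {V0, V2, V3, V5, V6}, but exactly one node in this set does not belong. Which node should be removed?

The Markov blanket of a node is its parents, its children, and the other parents of its children.
V4's children: V0, V3, V5, V6.
V4 has no parents.
Other parents of V4's children:
  V5: no additional parents.
  V3: no additional parents.
  V6's other parent is V5.
  V0's other parent is V6.
MB(V4) = {V0, V3, V5, V6}.
V2 is neither a parent, child, nor co-parent of V4, so it does not belong.

V2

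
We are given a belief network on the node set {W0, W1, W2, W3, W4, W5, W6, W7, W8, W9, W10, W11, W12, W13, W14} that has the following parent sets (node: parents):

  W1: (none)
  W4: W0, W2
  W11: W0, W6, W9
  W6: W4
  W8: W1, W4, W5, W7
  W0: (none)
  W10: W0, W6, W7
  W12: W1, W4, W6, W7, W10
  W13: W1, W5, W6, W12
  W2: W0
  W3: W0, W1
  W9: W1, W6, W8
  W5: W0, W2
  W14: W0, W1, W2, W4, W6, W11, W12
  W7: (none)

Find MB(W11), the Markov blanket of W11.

{W0, W1, W2, W4, W6, W9, W12, W14}

Pa(W11) = {W0, W6, W9}.
Ch(W11) = {W14}.
Co-parents of W11 (other parents of its children):
  W14's other parents are W0, W1, W2, W4, W6, W12.
So the Markov blanket of W11 is {W0, W1, W2, W4, W6, W9, W12, W14}.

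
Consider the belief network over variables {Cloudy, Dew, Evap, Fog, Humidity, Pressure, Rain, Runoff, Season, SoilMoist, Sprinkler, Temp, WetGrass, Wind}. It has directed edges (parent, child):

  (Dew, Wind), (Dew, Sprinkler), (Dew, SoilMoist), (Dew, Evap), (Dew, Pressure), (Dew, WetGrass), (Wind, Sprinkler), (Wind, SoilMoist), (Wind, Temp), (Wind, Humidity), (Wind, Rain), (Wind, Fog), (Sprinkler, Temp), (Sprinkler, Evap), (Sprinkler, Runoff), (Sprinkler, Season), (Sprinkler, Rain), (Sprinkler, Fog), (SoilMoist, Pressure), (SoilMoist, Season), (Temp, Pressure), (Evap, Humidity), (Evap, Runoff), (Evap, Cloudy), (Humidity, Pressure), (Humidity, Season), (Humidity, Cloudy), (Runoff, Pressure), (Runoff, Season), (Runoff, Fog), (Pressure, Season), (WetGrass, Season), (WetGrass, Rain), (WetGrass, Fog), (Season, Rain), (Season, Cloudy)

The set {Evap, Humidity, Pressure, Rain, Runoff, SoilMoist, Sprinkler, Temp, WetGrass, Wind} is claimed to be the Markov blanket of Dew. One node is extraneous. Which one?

A node's Markov blanket = Pa ∪ Ch ∪ (parents of Ch other than the node itself).
Parents of Dew: none.
Ch(Dew) = {Evap, Pressure, SoilMoist, Sprinkler, WetGrass, Wind}.
Other parents of Dew's children:
  Wind: no additional parents.
  parents(Sprinkler) \ {Dew} = {Wind}.
  parents(SoilMoist) \ {Dew} = {Wind}.
  parents(Evap) \ {Dew} = {Sprinkler}.
  Pressure also has parents Humidity, Runoff, SoilMoist, Temp.
  WetGrass has no other parent.
MB(Dew) = {Evap, Humidity, Pressure, Runoff, SoilMoist, Sprinkler, Temp, WetGrass, Wind}.
Rain is neither a parent, child, nor co-parent of Dew, so it does not belong.

Rain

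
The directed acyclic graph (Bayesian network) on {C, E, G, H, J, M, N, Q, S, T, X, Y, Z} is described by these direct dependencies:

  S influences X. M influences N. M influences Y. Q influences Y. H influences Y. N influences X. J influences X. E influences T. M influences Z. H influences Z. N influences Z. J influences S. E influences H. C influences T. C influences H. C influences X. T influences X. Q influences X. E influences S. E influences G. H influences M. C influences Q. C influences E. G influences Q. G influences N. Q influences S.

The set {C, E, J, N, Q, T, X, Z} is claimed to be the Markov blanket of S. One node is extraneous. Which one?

A node's Markov blanket = Pa ∪ Ch ∪ (parents of Ch other than the node itself).
S has parents E, J, Q.
S's children: X.
Co-parents of S (other parents of its children):
  parents(X) \ {S} = {C, J, N, Q, T}.
MB(S) = {C, E, J, N, Q, T, X}.
Z is neither a parent, child, nor co-parent of S, so it does not belong.

Z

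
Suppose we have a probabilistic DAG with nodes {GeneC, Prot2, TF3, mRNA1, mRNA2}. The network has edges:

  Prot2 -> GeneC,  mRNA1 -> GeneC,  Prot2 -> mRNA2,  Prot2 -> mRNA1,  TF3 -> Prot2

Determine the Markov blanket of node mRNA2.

{Prot2}

mRNA2's parents: Prot2.
Children of mRNA2: none.
mRNA2 has no children, so there are no co-parents.
So the Markov blanket of mRNA2 is {Prot2}.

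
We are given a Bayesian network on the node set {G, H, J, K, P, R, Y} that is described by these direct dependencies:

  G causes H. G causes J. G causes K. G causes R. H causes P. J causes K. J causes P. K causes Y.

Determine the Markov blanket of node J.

Children of J: K, P.
Parents of J: G.
Co-parents of J (other parents of its children):
  K: G
  P: H
Union: {G} ∪ {K, P} ∪ {G, H} = {G, H, K, P}.

{G, H, K, P}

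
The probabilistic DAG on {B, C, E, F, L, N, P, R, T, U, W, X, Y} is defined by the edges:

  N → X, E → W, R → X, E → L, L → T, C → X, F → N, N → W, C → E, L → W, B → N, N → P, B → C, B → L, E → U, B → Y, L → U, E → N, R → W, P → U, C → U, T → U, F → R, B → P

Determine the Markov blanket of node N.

{B, C, E, F, L, P, R, W, X}

N has parents B, E, F.
Children of N: P, W, X.
Co-parents of N (other parents of its children):
  P: B
  W: E, L, R
  X: C, R
MB(N) = {B, C, E, F, L, P, R, W, X}.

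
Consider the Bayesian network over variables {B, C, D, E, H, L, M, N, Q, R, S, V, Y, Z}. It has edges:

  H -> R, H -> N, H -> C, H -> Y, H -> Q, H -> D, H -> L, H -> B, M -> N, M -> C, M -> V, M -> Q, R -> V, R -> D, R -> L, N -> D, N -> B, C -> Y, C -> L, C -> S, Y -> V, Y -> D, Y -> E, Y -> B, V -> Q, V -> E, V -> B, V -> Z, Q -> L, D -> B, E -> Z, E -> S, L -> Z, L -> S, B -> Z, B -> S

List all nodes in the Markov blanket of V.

Recall MB(v) = parents ∪ children ∪ spouses, where spouses are the other parents of v's children.
Parents of V: M, R, Y.
Ch(V) = {B, E, Q, Z}.
Parents of each child, excluding V:
  Q: H, M
  E: Y
  B: D, H, N, Y
  Z: B, E, L
So the Markov blanket of V is {B, D, E, H, L, M, N, Q, R, Y, Z}.

{B, D, E, H, L, M, N, Q, R, Y, Z}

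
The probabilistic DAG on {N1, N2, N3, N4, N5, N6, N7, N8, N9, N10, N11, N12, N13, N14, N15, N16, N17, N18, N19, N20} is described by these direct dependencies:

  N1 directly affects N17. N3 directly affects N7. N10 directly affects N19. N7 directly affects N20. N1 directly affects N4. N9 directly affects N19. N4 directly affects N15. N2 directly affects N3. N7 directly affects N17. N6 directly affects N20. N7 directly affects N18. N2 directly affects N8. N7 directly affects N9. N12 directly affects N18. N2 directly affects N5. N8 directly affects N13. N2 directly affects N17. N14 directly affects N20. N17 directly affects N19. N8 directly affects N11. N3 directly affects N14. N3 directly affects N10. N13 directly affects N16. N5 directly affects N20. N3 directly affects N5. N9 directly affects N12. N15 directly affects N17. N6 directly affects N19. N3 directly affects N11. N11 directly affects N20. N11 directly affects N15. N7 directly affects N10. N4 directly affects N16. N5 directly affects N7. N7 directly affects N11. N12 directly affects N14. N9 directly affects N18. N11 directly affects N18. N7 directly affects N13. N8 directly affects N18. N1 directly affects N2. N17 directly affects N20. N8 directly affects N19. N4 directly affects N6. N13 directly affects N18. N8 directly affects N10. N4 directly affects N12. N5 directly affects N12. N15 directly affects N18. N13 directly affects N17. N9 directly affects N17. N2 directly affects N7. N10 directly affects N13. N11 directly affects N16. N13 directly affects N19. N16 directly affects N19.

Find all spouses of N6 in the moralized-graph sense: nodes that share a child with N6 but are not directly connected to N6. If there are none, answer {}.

{N5, N7, N8, N9, N10, N11, N13, N14, N16, N17}

Children of N6: N19, N20.
  N19's other parents are N8, N9, N10, N13, N16, N17.
  N20's other parents are N5, N7, N11, N14, N17.
Excluding nodes already adjacent to N6 (N4, N19, N20), the co-parent-only contribution is {N5, N7, N8, N9, N10, N11, N13, N14, N16, N17}.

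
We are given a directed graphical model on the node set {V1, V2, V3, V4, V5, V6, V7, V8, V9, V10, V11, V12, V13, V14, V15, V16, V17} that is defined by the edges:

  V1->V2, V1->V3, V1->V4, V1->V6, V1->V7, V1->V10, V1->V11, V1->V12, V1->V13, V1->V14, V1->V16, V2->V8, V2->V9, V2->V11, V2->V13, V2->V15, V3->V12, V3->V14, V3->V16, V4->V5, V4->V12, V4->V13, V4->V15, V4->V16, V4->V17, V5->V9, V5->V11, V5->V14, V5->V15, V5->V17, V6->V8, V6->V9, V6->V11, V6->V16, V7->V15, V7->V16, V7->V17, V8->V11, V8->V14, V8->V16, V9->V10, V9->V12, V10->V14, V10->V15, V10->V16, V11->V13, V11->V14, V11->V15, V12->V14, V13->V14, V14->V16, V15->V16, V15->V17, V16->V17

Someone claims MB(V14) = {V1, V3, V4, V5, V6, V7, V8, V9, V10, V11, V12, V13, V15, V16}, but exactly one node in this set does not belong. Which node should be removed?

A node's Markov blanket = Pa ∪ Ch ∪ (parents of Ch other than the node itself).
V14's parents: V1, V3, V5, V8, V10, V11, V12, V13.
V14's children: V16.
Co-parents of V14 (other parents of its children):
  V16's other parents are V1, V3, V4, V6, V7, V8, V10, V15.
MB(V14) = {V1, V3, V4, V5, V6, V7, V8, V10, V11, V12, V13, V15, V16}.
V9 is neither a parent, child, nor co-parent of V14, so it does not belong.

V9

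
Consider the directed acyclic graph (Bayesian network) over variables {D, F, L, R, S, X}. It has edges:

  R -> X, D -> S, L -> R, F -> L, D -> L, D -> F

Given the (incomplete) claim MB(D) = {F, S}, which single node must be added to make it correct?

D's parents: none.
Ch(D) = {F, L, S}.
Parents of each child, excluding D:
  F: —
  L: F
  S: —
MB(D) = {F, L, S}.
Comparing with the claimed set, L is missing.

L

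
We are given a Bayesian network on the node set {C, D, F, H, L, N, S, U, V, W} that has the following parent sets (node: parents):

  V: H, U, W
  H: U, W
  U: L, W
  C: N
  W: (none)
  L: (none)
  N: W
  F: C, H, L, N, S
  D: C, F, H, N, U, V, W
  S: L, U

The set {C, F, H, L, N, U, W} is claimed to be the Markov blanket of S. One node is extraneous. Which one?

Parents of S: L, U.
S's children: F.
Parents of each child, excluding S:
  F's other parents are C, H, L, N.
MB(S) = {C, F, H, L, N, U}.
W is neither a parent, child, nor co-parent of S, so it does not belong.

W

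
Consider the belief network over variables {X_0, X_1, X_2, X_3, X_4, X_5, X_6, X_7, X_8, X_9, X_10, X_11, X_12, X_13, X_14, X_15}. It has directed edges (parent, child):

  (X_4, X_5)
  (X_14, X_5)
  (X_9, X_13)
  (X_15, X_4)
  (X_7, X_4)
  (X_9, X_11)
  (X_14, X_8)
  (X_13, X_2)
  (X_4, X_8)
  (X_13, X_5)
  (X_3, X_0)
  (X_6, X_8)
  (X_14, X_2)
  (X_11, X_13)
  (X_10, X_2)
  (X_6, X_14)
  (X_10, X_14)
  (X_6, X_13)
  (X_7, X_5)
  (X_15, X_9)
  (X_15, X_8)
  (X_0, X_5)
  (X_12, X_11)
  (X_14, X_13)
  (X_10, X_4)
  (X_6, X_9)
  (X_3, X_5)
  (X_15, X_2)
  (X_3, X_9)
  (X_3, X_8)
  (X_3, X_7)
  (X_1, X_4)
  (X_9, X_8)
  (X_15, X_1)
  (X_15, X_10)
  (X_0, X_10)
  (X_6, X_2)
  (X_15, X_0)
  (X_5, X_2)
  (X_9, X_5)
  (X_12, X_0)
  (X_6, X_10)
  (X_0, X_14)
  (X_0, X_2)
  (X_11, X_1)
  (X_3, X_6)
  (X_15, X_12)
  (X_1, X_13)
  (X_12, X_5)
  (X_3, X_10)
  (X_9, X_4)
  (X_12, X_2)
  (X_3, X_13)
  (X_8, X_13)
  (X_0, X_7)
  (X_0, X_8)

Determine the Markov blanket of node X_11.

{X_1, X_3, X_6, X_8, X_9, X_12, X_13, X_14, X_15}

Recall MB(v) = parents ∪ children ∪ spouses, where spouses are the other parents of v's children.
Ch(X_11) = {X_1, X_13}.
X_11's parents: X_9, X_12.
For each child, the remaining parents (spouses of X_11):
  X_1 also has parent X_15.
  X_13 also has parents X_1, X_3, X_6, X_8, X_9, X_14.
Union: {X_9, X_12} ∪ {X_1, X_13} ∪ {X_1, X_3, X_6, X_8, X_9, X_14, X_15} = {X_1, X_3, X_6, X_8, X_9, X_12, X_13, X_14, X_15}.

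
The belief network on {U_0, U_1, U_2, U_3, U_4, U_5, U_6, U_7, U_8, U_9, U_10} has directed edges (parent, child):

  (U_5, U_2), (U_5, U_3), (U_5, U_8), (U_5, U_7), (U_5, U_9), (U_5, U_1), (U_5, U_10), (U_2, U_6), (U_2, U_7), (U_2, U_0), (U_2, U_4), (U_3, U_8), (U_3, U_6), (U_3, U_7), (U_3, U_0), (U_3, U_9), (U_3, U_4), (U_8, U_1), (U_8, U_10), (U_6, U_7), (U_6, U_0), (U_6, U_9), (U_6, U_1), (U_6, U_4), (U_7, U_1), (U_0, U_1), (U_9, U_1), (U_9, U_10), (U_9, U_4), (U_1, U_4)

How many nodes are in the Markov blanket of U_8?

8

The Markov blanket of a node is its parents, its children, and the other parents of its children.
U_8 has parents U_3, U_5.
U_8's children: U_1, U_10.
Parents of each child, excluding U_8:
  U_1's other parents are U_0, U_5, U_6, U_7, U_9.
  U_10's other parents are U_5, U_9.
MB(U_8) = {U_0, U_1, U_3, U_5, U_6, U_7, U_9, U_10}, which has 8 nodes.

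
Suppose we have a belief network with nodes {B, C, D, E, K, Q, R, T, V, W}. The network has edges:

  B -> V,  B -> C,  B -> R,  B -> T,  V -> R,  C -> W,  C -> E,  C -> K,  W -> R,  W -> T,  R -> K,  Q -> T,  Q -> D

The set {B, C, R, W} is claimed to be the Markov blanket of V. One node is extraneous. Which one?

V has child R.
V has parent B.
For each child, the remaining parents (spouses of V):
  R: B, W
MB(V) = {B, R, W}.
C is neither a parent, child, nor co-parent of V, so it does not belong.

C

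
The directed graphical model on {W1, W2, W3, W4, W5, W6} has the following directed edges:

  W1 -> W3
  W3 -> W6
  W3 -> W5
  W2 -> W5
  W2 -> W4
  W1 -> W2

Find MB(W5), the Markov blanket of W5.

Children of W5: none.
Pa(W5) = {W2, W3}.
With no children, W5 has no spouses; the co-parent set is empty.
Union: {W2, W3} ∪ {} ∪ {} = {W2, W3}.

{W2, W3}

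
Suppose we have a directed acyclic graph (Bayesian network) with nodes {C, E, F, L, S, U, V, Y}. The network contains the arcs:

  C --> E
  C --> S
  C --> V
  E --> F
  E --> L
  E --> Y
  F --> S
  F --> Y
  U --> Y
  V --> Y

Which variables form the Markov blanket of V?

{C, E, F, U, Y}

Recall MB(v) = parents ∪ children ∪ spouses, where spouses are the other parents of v's children.
V has parent C.
V has child Y.
Parents of each child, excluding V:
  Y also has parents E, F, U.
MB(V) = {C, E, F, U, Y}.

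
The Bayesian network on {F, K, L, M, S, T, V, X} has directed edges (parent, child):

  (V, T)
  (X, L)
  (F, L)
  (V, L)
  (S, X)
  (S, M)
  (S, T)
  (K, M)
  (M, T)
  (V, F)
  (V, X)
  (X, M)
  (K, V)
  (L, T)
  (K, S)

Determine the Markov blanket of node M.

{K, L, S, T, V, X}

Recall MB(v) = parents ∪ children ∪ spouses, where spouses are the other parents of v's children.
M's parents: K, S, X.
M's children: T.
Parents of each child, excluding M:
  T: L, S, V
Union: {K, S, X} ∪ {T} ∪ {L, S, V} = {K, L, S, T, V, X}.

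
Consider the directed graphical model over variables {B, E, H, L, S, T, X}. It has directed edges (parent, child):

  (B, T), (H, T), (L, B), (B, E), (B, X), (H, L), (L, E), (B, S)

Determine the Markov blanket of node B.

{E, H, L, S, T, X}

By definition, MB(B) is built from B's parents, B's children, and the co-parents of B.
B's children: E, S, T, X.
Pa(B) = {L}.
Other parents of B's children:
  E also has parent L.
  parents(T) \ {B} = {H}.
  S has no other parent.
  X has no other parent.
Union: {L} ∪ {E, S, T, X} ∪ {H, L} = {E, H, L, S, T, X}.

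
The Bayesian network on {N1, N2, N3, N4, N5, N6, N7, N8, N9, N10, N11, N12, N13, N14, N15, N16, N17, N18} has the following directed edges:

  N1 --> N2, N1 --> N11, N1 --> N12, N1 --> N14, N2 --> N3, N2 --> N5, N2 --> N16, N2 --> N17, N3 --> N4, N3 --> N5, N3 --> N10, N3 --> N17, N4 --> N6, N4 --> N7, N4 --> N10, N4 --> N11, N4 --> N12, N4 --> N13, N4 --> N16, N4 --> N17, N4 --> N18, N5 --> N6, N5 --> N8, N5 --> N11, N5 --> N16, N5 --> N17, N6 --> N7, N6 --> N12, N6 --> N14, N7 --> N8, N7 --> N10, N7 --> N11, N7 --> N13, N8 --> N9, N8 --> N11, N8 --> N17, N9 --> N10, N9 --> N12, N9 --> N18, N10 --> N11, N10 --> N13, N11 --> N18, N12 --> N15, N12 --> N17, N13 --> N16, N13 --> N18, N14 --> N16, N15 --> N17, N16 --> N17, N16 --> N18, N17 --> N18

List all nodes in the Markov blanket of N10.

By definition, MB(N10) is built from N10's parents, N10's children, and the co-parents of N10.
N10's children: N11, N13.
Parents of N10: N3, N4, N7, N9.
For each child, the remaining parents (spouses of N10):
  N11's other parents are N1, N4, N5, N7, N8.
  N13's other parents are N4, N7.
Taking the union gives {N1, N3, N4, N5, N7, N8, N9, N11, N13}.

{N1, N3, N4, N5, N7, N8, N9, N11, N13}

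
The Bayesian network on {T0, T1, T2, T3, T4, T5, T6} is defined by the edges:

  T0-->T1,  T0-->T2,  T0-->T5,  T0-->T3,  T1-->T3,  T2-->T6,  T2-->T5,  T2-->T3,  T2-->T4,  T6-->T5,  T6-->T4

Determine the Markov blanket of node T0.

A node's Markov blanket = Pa ∪ Ch ∪ (parents of Ch other than the node itself).
T0 has no parents.
Children of T0: T1, T2, T3, T5.
Co-parents of T0 (other parents of its children):
  T1 has no other parent.
  T2: no additional parents.
  T5's other parents are T2, T6.
  T3's other parents are T1, T2.
Taking the union gives {T1, T2, T3, T5, T6}.

{T1, T2, T3, T5, T6}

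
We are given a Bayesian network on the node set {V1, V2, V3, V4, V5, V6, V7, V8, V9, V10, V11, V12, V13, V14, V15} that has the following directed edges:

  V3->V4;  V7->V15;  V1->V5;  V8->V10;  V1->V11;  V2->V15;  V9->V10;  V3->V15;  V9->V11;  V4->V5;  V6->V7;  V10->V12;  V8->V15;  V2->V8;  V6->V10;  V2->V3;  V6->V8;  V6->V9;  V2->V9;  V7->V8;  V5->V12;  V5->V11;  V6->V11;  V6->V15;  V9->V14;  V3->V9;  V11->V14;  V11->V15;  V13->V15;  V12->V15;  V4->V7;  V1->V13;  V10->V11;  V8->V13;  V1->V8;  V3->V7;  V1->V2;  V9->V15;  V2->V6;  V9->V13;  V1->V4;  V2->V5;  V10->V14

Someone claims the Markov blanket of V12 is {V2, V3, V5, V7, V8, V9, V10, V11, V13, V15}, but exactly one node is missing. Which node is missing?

V6

The Markov blanket of a node is its parents, its children, and the other parents of its children.
Parents of V12: V5, V10.
V12 has child V15.
Other parents of V12's children:
  parents(V15) \ {V12} = {V2, V3, V6, V7, V8, V9, V11, V13}.
MB(V12) = {V2, V3, V5, V6, V7, V8, V9, V10, V11, V13, V15}.
Comparing with the claimed set, V6 is missing.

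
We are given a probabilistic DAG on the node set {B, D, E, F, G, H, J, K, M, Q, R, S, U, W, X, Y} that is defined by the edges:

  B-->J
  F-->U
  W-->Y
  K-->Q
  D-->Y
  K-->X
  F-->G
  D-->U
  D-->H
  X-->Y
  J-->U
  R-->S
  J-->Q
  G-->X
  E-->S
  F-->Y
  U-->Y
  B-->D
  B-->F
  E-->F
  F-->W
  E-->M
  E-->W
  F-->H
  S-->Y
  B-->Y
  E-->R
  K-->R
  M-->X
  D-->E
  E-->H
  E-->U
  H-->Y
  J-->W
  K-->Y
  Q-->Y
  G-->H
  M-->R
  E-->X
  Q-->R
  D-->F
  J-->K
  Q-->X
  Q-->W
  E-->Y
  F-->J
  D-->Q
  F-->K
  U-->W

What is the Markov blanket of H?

H has parents D, E, F, G.
Children of H: Y.
Co-parents of H (other parents of its children):
  Y: B, D, E, F, K, Q, S, U, W, X
Union: {D, E, F, G} ∪ {Y} ∪ {B, D, E, F, K, Q, S, U, W, X} = {B, D, E, F, G, K, Q, S, U, W, X, Y}.

{B, D, E, F, G, K, Q, S, U, W, X, Y}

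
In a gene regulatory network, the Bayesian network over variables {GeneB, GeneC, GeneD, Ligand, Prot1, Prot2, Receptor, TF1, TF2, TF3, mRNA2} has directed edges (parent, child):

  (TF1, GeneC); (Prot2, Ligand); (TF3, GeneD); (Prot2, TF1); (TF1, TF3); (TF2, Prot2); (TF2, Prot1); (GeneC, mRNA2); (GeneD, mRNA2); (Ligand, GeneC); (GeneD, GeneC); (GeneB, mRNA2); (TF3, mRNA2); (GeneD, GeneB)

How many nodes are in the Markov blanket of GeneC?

6

Pa(GeneC) = {GeneD, Ligand, TF1}.
Ch(GeneC) = {mRNA2}.
Other parents of GeneC's children:
  mRNA2's other parents are GeneB, GeneD, TF3.
MB(GeneC) = {GeneB, GeneD, Ligand, TF1, TF3, mRNA2}, which has 6 nodes.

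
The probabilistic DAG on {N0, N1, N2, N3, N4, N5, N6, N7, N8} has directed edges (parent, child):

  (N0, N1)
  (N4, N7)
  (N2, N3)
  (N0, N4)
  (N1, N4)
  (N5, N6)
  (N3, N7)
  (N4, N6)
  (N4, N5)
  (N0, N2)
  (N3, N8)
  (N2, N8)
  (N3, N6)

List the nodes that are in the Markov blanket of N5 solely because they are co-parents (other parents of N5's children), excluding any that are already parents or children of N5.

Children of N5: N6.
  parents(N6) \ {N5} = {N3, N4}.
Excluding nodes already adjacent to N5 (N4, N6), the co-parent-only contribution is {N3}.

{N3}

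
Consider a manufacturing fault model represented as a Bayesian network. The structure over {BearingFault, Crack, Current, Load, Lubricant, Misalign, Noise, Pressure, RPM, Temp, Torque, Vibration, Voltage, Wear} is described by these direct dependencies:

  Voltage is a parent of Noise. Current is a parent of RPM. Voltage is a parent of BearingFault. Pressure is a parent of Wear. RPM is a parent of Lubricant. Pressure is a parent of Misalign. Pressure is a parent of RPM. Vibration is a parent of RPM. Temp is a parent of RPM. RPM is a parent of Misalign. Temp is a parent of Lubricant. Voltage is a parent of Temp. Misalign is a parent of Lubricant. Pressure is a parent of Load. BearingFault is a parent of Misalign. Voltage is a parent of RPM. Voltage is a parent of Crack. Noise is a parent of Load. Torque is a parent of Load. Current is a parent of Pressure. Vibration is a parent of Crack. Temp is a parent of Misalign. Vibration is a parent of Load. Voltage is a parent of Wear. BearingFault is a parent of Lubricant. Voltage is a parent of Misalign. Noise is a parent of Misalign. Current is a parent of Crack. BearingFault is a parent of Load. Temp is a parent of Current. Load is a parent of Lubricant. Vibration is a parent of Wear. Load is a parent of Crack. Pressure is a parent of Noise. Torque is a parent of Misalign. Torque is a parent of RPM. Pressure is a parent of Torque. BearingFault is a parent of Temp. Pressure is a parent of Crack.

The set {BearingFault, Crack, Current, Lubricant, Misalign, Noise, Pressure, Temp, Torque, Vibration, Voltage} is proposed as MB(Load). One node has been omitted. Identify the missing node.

The Markov blanket of a node is its parents, its children, and the other parents of its children.
Load has children Crack, Lubricant.
Parents of Load: BearingFault, Noise, Pressure, Torque, Vibration.
Parents of each child, excluding Load:
  Crack's other parents are Current, Pressure, Vibration, Voltage.
  Lubricant also has parents BearingFault, Misalign, RPM, Temp.
MB(Load) = {BearingFault, Crack, Current, Lubricant, Misalign, Noise, Pressure, RPM, Temp, Torque, Vibration, Voltage}.
Comparing with the claimed set, RPM is missing.

RPM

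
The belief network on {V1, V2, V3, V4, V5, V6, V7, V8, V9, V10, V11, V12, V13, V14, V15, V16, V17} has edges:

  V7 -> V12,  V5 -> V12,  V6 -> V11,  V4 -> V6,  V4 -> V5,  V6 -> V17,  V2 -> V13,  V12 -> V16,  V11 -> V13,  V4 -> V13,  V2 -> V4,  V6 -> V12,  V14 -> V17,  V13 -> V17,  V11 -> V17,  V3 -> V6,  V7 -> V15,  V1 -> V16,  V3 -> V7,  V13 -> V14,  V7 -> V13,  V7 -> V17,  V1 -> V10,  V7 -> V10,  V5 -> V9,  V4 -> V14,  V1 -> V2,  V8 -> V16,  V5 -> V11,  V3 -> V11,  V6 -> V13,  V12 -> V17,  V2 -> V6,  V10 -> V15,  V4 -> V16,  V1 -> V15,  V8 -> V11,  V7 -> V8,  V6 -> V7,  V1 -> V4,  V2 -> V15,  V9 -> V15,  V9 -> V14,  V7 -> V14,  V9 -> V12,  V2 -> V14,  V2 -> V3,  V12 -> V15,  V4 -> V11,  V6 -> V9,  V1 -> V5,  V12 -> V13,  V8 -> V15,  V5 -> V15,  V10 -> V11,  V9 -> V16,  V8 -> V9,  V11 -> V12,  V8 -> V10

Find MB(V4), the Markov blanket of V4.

{V1, V2, V3, V5, V6, V7, V8, V9, V10, V11, V12, V13, V14, V16}

By definition, MB(V4) is built from V4's parents, V4's children, and the co-parents of V4.
V4's parents: V1, V2.
V4 has children V5, V6, V11, V13, V14, V16.
Other parents of V4's children:
  V5: V1
  V6: V2, V3
  V11: V3, V5, V6, V8, V10
  V13: V2, V6, V7, V11, V12
  V14: V2, V7, V9, V13
  V16: V1, V8, V9, V12
MB(V4) = {V1, V2, V3, V5, V6, V7, V8, V9, V10, V11, V12, V13, V14, V16}.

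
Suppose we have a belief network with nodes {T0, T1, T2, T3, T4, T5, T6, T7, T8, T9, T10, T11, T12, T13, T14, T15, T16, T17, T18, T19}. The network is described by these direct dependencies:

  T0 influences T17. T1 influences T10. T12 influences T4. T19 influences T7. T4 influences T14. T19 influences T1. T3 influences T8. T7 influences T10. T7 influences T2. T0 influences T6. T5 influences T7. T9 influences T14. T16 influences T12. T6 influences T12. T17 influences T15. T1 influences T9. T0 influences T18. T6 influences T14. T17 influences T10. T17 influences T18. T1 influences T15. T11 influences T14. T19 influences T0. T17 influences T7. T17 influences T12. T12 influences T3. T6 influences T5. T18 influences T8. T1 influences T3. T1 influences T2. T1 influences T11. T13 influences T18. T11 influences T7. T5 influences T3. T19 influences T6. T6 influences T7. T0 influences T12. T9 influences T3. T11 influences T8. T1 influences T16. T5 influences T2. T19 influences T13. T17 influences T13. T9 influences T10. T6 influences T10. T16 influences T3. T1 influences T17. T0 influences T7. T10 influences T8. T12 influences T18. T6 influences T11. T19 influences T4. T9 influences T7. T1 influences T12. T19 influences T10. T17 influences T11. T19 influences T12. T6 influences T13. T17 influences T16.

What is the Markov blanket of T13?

The Markov blanket of a node is its parents, its children, and the other parents of its children.
T13's parents: T6, T17, T19.
T13 has child T18.
Co-parents of T13 (other parents of its children):
  T18: T0, T12, T17
MB(T13) = {T0, T6, T12, T17, T18, T19}.

{T0, T6, T12, T17, T18, T19}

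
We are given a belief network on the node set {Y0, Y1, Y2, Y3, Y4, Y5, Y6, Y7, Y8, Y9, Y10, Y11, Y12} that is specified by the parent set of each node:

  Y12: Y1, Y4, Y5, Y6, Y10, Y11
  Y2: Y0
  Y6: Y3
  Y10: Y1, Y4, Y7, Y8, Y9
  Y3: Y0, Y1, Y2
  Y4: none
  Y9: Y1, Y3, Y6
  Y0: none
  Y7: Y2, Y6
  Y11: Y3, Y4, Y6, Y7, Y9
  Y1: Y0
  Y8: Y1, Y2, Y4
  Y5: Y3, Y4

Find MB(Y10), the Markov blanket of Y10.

A node's Markov blanket = Pa ∪ Ch ∪ (parents of Ch other than the node itself).
Pa(Y10) = {Y1, Y4, Y7, Y8, Y9}.
Y10 has child Y12.
Other parents of Y10's children:
  Y12: Y1, Y4, Y5, Y6, Y11
Union: {Y1, Y4, Y7, Y8, Y9} ∪ {Y12} ∪ {Y1, Y4, Y5, Y6, Y11} = {Y1, Y4, Y5, Y6, Y7, Y8, Y9, Y11, Y12}.

{Y1, Y4, Y5, Y6, Y7, Y8, Y9, Y11, Y12}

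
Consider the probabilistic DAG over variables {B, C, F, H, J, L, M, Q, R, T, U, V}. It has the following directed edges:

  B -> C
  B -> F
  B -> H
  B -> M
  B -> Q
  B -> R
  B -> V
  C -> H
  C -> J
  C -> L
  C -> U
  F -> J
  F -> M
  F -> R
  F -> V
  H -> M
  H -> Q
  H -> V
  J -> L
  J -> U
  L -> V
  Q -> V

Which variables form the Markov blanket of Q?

{B, F, H, L, V}

By definition, MB(Q) is built from Q's parents, Q's children, and the co-parents of Q.
Children of Q: V.
Pa(Q) = {B, H}.
Parents of each child, excluding Q:
  parents(V) \ {Q} = {B, F, H, L}.
MB(Q) = {B, F, H, L, V}.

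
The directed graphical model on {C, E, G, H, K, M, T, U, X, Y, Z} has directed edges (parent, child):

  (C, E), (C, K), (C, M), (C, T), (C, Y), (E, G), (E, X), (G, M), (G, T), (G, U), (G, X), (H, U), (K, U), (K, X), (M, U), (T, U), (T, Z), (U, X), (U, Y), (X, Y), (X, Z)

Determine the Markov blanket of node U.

{C, E, G, H, K, M, T, X, Y}

A node's Markov blanket = Pa ∪ Ch ∪ (parents of Ch other than the node itself).
Parents of U: G, H, K, M, T.
U's children: X, Y.
For each child, the remaining parents (spouses of U):
  parents(X) \ {U} = {E, G, K}.
  parents(Y) \ {U} = {C, X}.
Taking the union gives {C, E, G, H, K, M, T, X, Y}.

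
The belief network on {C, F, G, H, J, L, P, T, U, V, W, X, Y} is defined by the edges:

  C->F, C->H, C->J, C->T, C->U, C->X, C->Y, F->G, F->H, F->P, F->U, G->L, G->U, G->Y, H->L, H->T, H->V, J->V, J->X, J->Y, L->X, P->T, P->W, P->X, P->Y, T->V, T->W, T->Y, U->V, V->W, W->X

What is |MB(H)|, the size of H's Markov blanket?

H's children: L, T, V.
H's parents: C, F.
Parents of each child, excluding H:
  L's other parent is G.
  T's other parents are C, P.
  V also has parents J, T, U.
MB(H) = {C, F, G, J, L, P, T, U, V}, which has 9 nodes.

9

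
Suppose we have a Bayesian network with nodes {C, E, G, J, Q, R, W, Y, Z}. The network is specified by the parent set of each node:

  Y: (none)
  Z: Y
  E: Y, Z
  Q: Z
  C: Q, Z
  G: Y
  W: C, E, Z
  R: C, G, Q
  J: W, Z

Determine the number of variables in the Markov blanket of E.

Recall MB(v) = parents ∪ children ∪ spouses, where spouses are the other parents of v's children.
E's children: W.
E's parents: Y, Z.
Parents of each child, excluding E:
  W: C, Z
MB(E) = {C, W, Y, Z}, which has 4 nodes.

4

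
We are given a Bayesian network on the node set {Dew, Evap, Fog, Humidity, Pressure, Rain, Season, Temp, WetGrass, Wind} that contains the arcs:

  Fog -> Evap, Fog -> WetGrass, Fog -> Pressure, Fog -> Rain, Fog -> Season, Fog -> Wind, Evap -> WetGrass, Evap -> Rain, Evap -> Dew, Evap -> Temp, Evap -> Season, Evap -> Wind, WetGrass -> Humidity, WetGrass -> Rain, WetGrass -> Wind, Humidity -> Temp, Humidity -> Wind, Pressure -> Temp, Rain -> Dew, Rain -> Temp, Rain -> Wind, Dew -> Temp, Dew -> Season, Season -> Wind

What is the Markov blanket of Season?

{Dew, Evap, Fog, Humidity, Rain, WetGrass, Wind}

A node's Markov blanket = Pa ∪ Ch ∪ (parents of Ch other than the node itself).
Pa(Season) = {Dew, Evap, Fog}.
Season has child Wind.
Parents of each child, excluding Season:
  Wind also has parents Evap, Fog, Humidity, Rain, WetGrass.
MB(Season) = {Dew, Evap, Fog, Humidity, Rain, WetGrass, Wind}.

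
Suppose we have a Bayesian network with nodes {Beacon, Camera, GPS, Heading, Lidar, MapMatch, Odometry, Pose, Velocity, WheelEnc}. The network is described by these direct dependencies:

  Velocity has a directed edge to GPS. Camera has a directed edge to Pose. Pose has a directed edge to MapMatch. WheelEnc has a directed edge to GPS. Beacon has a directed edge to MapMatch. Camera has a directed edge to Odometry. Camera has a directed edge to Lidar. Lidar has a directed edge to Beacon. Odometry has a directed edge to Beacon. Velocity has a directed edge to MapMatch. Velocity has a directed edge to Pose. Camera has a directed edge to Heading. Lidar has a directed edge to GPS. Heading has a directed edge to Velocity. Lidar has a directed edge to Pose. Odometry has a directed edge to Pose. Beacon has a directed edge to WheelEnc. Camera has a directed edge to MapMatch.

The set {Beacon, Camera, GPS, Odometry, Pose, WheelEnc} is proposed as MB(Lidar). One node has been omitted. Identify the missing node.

Velocity

Ch(Lidar) = {Beacon, GPS, Pose}.
Lidar's parents: Camera.
Other parents of Lidar's children:
  Beacon also has parent Odometry.
  Pose's other parents are Camera, Odometry, Velocity.
  GPS's other parents are Velocity, WheelEnc.
MB(Lidar) = {Beacon, Camera, GPS, Odometry, Pose, Velocity, WheelEnc}.
Comparing with the claimed set, Velocity is missing.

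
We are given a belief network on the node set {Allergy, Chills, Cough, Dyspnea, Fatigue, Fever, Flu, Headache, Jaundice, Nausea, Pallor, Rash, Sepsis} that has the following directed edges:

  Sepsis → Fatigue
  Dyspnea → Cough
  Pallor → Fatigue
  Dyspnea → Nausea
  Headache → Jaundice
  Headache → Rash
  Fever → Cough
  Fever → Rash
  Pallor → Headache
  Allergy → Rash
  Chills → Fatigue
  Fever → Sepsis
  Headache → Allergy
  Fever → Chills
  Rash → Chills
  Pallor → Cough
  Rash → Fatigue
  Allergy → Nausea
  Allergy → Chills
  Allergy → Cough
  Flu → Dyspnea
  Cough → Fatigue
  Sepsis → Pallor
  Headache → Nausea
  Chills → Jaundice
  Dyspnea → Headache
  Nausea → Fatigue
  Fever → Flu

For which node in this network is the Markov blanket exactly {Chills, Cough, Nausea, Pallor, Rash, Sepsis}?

The target node must have every member of {Chills, Cough, Nausea, Pallor, Rash, Sepsis} as a parent, child, or co-parent, and no others.
Parents of Fatigue: Chills, Cough, Nausea, Pallor, Rash, Sepsis; children: none; co-parents: none.
These exactly cover the given set, so the node is Fatigue.

Fatigue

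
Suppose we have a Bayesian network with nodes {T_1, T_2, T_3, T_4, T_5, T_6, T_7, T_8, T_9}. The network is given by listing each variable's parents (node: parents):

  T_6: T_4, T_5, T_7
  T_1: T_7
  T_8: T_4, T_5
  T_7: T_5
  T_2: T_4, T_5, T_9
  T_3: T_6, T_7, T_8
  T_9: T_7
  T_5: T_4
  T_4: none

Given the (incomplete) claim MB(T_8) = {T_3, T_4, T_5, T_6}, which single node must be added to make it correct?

T_7

Recall MB(v) = parents ∪ children ∪ spouses, where spouses are the other parents of v's children.
T_8's children: T_3.
Pa(T_8) = {T_4, T_5}.
Parents of each child, excluding T_8:
  T_3 also has parents T_6, T_7.
MB(T_8) = {T_3, T_4, T_5, T_6, T_7}.
Comparing with the claimed set, T_7 is missing.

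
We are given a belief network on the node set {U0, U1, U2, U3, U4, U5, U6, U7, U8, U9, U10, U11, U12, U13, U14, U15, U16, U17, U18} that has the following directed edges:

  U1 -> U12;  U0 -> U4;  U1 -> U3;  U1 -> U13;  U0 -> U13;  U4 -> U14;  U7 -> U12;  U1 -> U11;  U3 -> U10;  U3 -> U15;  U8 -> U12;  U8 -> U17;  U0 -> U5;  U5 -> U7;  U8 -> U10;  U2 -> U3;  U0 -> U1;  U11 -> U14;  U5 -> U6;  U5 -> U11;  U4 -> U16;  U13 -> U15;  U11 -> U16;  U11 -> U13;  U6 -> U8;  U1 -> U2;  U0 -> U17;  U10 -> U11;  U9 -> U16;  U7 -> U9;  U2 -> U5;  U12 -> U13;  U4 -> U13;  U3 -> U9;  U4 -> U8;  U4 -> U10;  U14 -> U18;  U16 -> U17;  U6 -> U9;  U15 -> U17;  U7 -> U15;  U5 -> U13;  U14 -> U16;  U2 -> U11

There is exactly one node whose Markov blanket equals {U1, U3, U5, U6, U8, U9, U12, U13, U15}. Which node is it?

The target node must have every member of {U1, U3, U5, U6, U8, U9, U12, U13, U15} as a parent, child, or co-parent, and no others.
Parents of U7: U5; children: U9, U12, U15; co-parents: U1, U3, U6, U8, U13.
These exactly cover the given set, so the node is U7.

U7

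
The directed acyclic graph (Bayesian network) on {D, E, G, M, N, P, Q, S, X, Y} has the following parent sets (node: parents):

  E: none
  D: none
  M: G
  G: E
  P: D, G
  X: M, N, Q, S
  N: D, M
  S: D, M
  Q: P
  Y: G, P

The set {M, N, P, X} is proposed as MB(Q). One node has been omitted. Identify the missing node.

By definition, MB(Q) is built from Q's parents, Q's children, and the co-parents of Q.
Children of Q: X.
Pa(Q) = {P}.
Co-parents of Q (other parents of its children):
  X: M, N, S
MB(Q) = {M, N, P, S, X}.
Comparing with the claimed set, S is missing.

S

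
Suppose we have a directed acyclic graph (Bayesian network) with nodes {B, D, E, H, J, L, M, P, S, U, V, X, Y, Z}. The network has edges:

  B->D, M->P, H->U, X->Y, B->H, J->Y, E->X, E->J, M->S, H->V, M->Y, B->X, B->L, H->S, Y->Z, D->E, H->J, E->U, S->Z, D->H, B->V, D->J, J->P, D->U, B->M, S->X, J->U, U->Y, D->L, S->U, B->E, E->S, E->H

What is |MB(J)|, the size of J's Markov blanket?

J's parents: D, E, H.
J has children P, U, Y.
Parents of each child, excluding J:
  parents(P) \ {J} = {M}.
  parents(U) \ {J} = {D, E, H, S}.
  parents(Y) \ {J} = {M, U, X}.
MB(J) = {D, E, H, M, P, S, U, X, Y}, which has 9 nodes.

9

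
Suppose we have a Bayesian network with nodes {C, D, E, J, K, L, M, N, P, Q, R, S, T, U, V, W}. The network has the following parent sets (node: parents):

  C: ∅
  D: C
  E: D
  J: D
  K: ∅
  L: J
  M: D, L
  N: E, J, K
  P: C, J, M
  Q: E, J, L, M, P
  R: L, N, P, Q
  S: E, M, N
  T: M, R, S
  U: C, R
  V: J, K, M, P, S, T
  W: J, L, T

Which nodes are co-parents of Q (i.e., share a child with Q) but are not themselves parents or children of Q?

{N}

Children of Q: R.
  R: L, N, P
Excluding nodes already adjacent to Q (E, J, L, M, P, R), the co-parent-only contribution is {N}.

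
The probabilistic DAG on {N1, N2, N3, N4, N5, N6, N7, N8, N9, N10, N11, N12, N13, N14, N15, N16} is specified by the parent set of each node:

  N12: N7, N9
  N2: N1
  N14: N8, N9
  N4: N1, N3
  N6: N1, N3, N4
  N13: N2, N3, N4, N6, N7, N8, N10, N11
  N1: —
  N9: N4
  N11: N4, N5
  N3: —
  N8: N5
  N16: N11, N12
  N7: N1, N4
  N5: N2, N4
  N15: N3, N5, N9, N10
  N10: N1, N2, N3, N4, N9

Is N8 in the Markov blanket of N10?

N8 is a co-parent of N10: both are parents of N13.
So N8 ∈ MB(N10).

Yes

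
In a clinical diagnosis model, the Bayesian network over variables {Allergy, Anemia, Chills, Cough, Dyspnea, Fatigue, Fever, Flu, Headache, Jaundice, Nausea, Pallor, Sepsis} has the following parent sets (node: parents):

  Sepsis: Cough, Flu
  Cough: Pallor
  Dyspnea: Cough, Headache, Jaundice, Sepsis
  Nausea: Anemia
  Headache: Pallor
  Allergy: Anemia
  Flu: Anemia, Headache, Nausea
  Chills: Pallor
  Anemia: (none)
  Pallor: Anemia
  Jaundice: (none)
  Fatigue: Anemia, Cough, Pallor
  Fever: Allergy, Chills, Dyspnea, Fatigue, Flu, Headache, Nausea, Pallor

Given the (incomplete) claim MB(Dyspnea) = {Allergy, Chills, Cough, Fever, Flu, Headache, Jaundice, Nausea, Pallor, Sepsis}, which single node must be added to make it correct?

Fatigue

By definition, MB(Dyspnea) is built from Dyspnea's parents, Dyspnea's children, and the co-parents of Dyspnea.
Dyspnea's parents: Cough, Headache, Jaundice, Sepsis.
Dyspnea has child Fever.
Other parents of Dyspnea's children:
  Fever also has parents Allergy, Chills, Fatigue, Flu, Headache, Nausea, Pallor.
MB(Dyspnea) = {Allergy, Chills, Cough, Fatigue, Fever, Flu, Headache, Jaundice, Nausea, Pallor, Sepsis}.
Comparing with the claimed set, Fatigue is missing.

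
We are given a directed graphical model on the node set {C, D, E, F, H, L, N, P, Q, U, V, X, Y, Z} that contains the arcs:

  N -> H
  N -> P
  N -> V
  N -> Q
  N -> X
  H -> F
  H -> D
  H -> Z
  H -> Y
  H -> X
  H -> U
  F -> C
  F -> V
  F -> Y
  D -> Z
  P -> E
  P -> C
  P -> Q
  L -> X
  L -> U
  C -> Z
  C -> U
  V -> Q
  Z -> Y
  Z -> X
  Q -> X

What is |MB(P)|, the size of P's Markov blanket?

6

Recall MB(v) = parents ∪ children ∪ spouses, where spouses are the other parents of v's children.
Ch(P) = {C, E, Q}.
P's parents: N.
Co-parents of P (other parents of its children):
  E: —
  C: F
  Q: N, V
MB(P) = {C, E, F, N, Q, V}, which has 6 nodes.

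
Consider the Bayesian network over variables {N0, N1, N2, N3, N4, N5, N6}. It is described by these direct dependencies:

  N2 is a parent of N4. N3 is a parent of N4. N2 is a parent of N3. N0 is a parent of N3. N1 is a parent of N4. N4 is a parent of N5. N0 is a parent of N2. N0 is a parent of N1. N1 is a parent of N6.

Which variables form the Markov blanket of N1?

{N0, N2, N3, N4, N6}

N1 has children N4, N6.
N1's parents: N0.
Co-parents of N1 (other parents of its children):
  N4: N2, N3
  N6: —
Taking the union gives {N0, N2, N3, N4, N6}.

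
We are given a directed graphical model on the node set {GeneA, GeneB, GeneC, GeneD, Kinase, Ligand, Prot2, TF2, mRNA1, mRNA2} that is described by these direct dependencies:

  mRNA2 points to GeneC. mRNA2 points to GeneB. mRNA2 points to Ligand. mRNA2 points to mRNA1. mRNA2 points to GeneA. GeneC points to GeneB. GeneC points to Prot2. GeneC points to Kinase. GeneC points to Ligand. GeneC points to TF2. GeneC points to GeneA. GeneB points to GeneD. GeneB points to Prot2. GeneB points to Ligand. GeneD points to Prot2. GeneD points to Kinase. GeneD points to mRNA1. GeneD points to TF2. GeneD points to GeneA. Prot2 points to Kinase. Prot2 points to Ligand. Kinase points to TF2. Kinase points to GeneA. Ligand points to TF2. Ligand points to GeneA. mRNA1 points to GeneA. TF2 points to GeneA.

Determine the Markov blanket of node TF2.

Ch(TF2) = {GeneA}.
Pa(TF2) = {GeneC, GeneD, Kinase, Ligand}.
Parents of each child, excluding TF2:
  GeneA's other parents are GeneC, GeneD, Kinase, Ligand, mRNA1, mRNA2.
So the Markov blanket of TF2 is {GeneA, GeneC, GeneD, Kinase, Ligand, mRNA1, mRNA2}.

{GeneA, GeneC, GeneD, Kinase, Ligand, mRNA1, mRNA2}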